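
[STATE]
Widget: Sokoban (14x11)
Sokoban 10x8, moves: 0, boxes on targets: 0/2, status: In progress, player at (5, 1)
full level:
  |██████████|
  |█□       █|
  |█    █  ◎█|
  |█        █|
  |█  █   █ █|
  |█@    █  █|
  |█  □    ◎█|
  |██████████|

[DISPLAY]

██████████    
█□       █    
█    █  ◎█    
█        █    
█  █   █ █    
█@    █  █    
█  □    ◎█    
██████████    
Moves: 0  0/2 
              
              


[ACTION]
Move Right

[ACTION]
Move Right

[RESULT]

██████████    
█□       █    
█    █  ◎█    
█        █    
█  █   █ █    
█  @  █  █    
█  □    ◎█    
██████████    
Moves: 2  0/2 
              
              


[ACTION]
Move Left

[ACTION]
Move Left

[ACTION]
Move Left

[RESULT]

██████████    
█□       █    
█    █  ◎█    
█        █    
█  █   █ █    
█@    █  █    
█  □    ◎█    
██████████    
Moves: 4  0/2 
              
              


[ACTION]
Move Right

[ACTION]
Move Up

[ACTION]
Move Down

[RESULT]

██████████    
█□       █    
█    █  ◎█    
█        █    
█  █   █ █    
█ @   █  █    
█  □    ◎█    
██████████    
Moves: 7  0/2 
              
              


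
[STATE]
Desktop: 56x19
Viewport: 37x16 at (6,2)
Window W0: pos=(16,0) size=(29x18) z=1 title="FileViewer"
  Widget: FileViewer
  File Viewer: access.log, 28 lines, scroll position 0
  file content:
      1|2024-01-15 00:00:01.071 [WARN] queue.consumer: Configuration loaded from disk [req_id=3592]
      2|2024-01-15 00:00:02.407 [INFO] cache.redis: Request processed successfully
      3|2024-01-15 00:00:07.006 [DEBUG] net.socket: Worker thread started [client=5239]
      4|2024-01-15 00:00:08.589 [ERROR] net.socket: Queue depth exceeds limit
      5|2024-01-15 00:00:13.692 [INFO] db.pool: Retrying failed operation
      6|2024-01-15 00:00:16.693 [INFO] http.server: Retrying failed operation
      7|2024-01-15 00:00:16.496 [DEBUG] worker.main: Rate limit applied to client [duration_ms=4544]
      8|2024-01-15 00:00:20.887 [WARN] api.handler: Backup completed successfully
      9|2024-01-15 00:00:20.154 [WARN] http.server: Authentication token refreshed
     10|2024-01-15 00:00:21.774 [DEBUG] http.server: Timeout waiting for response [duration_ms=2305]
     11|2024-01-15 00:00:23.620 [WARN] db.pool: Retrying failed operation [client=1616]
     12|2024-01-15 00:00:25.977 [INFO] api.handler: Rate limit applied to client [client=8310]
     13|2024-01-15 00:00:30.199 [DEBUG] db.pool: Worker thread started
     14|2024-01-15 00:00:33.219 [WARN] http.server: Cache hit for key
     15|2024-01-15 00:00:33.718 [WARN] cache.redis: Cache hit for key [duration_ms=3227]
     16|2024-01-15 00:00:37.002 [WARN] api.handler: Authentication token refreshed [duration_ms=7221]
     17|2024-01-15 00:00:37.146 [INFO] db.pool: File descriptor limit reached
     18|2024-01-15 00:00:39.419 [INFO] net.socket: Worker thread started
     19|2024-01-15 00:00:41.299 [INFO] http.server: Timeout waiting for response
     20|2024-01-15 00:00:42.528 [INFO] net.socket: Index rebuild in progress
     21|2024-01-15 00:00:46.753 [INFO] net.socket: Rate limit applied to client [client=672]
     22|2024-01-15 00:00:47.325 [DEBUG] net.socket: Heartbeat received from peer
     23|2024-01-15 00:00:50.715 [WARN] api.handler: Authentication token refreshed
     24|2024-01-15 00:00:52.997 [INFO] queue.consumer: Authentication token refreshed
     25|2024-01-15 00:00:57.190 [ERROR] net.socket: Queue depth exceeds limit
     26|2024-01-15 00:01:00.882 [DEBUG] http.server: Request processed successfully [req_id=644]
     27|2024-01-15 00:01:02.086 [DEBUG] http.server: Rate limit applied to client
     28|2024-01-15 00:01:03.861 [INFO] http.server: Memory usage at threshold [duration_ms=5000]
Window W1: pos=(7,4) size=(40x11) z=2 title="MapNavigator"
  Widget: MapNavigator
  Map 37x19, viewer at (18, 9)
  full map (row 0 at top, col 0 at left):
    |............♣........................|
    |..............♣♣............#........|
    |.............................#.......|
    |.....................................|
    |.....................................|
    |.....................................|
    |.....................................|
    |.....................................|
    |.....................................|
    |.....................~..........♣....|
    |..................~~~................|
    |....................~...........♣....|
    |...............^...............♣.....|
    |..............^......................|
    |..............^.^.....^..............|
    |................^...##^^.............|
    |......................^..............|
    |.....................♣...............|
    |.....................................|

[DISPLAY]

          ┠──────────────────────────
          ┃2024-01-15 00:00:01.071 [W
 ┏━━━━━━━━━━━━━━━━━━━━━━━━━━━━━━━━━━━
 ┃ MapNavigator                      
 ┠───────────────────────────────────
 ┃ ..................................
 ┃ ..................................
 ┃ ..................................
 ┃ ..................@..~..........♣.
 ┃ ..................~~~.............
 ┃ ....................~...........♣.
 ┃ ...............^...............♣..
 ┗━━━━━━━━━━━━━━━━━━━━━━━━━━━━━━━━━━━
          ┃2024-01-15 00:00:30.199 [D
          ┃2024-01-15 00:00:33.219 [W
          ┗━━━━━━━━━━━━━━━━━━━━━━━━━━


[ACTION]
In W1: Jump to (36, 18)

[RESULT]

          ┠──────────────────────────
          ┃2024-01-15 00:00:01.071 [W
 ┏━━━━━━━━━━━━━━━━━━━━━━━━━━━━━━━━━━━
 ┃ MapNavigator                      
 ┠───────────────────────────────────
 ┃...##^^.............               
 ┃.....^..............               
 ┃....♣...............               
 ┃...................@               
 ┃                                   
 ┃                                   
 ┃                                   
 ┗━━━━━━━━━━━━━━━━━━━━━━━━━━━━━━━━━━━
          ┃2024-01-15 00:00:30.199 [D
          ┃2024-01-15 00:00:33.219 [W
          ┗━━━━━━━━━━━━━━━━━━━━━━━━━━


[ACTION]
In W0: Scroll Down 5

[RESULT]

          ┠──────────────────────────
          ┃2024-01-15 00:00:16.693 [I
 ┏━━━━━━━━━━━━━━━━━━━━━━━━━━━━━━━━━━━
 ┃ MapNavigator                      
 ┠───────────────────────────────────
 ┃...##^^.............               
 ┃.....^..............               
 ┃....♣...............               
 ┃...................@               
 ┃                                   
 ┃                                   
 ┃                                   
 ┗━━━━━━━━━━━━━━━━━━━━━━━━━━━━━━━━━━━
          ┃2024-01-15 00:00:39.419 [I
          ┃2024-01-15 00:00:41.299 [I
          ┗━━━━━━━━━━━━━━━━━━━━━━━━━━


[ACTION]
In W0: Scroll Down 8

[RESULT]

          ┠──────────────────────────
          ┃2024-01-15 00:00:33.219 [W
 ┏━━━━━━━━━━━━━━━━━━━━━━━━━━━━━━━━━━━
 ┃ MapNavigator                      
 ┠───────────────────────────────────
 ┃...##^^.............               
 ┃.....^..............               
 ┃....♣...............               
 ┃...................@               
 ┃                                   
 ┃                                   
 ┃                                   
 ┗━━━━━━━━━━━━━━━━━━━━━━━━━━━━━━━━━━━
          ┃2024-01-15 00:01:00.882 [D
          ┃2024-01-15 00:01:02.086 [D
          ┗━━━━━━━━━━━━━━━━━━━━━━━━━━


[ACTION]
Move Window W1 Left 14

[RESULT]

          ┠──────────────────────────
          ┃2024-01-15 00:00:33.219 [W
━━━━━━━━━━━━━━━━━━━━━━━━━━━━━━━━━┓ [W
avigator                         ┃ [W
─────────────────────────────────┨ [I
^^.............                  ┃ [I
^..............                  ┃ [I
...............                  ┃ [I
..............@                  ┃ [I
                                 ┃ [D
                                 ┃ [W
                                 ┃ [I
━━━━━━━━━━━━━━━━━━━━━━━━━━━━━━━━━┛ [E
          ┃2024-01-15 00:01:00.882 [D
          ┃2024-01-15 00:01:02.086 [D
          ┗━━━━━━━━━━━━━━━━━━━━━━━━━━


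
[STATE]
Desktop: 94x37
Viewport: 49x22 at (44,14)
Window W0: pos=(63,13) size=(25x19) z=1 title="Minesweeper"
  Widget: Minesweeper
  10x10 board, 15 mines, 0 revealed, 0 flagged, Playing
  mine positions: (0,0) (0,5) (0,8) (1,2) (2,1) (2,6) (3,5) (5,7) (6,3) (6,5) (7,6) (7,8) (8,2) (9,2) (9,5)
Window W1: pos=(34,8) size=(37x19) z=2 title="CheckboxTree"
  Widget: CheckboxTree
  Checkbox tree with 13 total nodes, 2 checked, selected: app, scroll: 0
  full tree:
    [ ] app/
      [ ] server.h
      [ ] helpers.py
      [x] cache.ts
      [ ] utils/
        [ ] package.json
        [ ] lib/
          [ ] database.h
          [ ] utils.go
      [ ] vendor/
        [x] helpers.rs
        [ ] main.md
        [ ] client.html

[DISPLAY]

che.ts                    ┃eeper           ┃     
ils/                      ┃────────────────┨     
package.json              ┃■■■             ┃     
lib/                      ┃■■■             ┃     
] database.h              ┃■■■             ┃     
] utils.go                ┃■■■             ┃     
ndor/                     ┃■■■             ┃     
helpers.rs                ┃■■■             ┃     
main.md                   ┃■■■             ┃     
client.html               ┃■■■             ┃     
                          ┃■■■             ┃     
                          ┃■■■             ┃     
━━━━━━━━━━━━━━━━━━━━━━━━━━┛                ┃     
                   ┃                       ┃     
                   ┃                       ┃     
                   ┃                       ┃     
                   ┃                       ┃     
                   ┗━━━━━━━━━━━━━━━━━━━━━━━┛     
                                                 
                                                 
                                                 
                                                 


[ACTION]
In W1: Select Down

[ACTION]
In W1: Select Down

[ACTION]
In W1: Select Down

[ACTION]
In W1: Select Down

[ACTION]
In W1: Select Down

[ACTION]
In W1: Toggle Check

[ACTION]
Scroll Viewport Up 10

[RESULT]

                                                 
                                                 
                                                 
                                                 
━━━━━━━━━━━━━━━━━━━━━━━━━━┓                      
Tree                      ┃                      
──────────────────────────┨                      
                          ┃                      
rver.h                    ┃                      
lpers.py                  ┃━━━━━━━━━━━━━━━━┓     
che.ts                    ┃eeper           ┃     
ils/                      ┃────────────────┨     
package.json              ┃■■■             ┃     
lib/                      ┃■■■             ┃     
] database.h              ┃■■■             ┃     
] utils.go                ┃■■■             ┃     
ndor/                     ┃■■■             ┃     
helpers.rs                ┃■■■             ┃     
main.md                   ┃■■■             ┃     
client.html               ┃■■■             ┃     
                          ┃■■■             ┃     
                          ┃■■■             ┃     


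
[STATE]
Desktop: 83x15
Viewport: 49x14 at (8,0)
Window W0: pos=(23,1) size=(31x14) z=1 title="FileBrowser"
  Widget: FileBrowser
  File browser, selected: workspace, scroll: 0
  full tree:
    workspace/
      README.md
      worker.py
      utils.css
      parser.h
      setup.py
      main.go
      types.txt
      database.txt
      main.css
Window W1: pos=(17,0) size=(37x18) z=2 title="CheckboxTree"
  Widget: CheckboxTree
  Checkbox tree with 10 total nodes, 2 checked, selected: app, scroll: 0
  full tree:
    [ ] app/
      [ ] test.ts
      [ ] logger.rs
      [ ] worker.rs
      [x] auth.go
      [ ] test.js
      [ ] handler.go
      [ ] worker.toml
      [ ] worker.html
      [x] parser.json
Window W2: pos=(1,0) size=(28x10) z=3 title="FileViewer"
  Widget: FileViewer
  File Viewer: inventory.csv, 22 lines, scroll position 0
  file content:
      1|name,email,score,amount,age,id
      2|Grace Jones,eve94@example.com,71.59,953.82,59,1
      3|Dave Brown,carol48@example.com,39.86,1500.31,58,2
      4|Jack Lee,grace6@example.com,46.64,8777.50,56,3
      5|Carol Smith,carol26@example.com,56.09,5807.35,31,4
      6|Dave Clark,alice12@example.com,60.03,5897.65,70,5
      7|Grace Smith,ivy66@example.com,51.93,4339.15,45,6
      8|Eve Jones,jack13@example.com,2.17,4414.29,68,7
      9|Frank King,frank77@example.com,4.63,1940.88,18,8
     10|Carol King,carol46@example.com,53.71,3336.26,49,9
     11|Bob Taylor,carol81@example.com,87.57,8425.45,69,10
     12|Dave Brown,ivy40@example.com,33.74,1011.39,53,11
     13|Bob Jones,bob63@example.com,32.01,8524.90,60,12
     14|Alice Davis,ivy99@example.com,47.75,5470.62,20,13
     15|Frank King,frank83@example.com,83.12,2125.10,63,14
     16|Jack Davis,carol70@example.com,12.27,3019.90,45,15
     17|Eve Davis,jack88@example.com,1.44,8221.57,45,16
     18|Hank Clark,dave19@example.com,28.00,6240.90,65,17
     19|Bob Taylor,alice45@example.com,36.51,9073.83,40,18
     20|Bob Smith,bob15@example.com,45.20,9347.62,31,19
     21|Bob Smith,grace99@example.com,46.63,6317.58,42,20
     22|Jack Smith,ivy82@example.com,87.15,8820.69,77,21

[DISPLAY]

━━━━━━━━━━━━━━━━━━━━┓━━━━━━━━━━━━━━━━━━━━━━━━┓   
iewer               ┃ee                      ┃   
────────────────────┨────────────────────────┨   
mail,score,amount,a▲┃                        ┃   
Jones,eve94@example█┃.ts                     ┃   
rown,carol48@exampl░┃er.rs                   ┃   
ee,grace6@example.c░┃er.rs                   ┃   
Smith,carol26@examp░┃.go                     ┃   
lark,alice12@exampl▼┃.js                     ┃   
━━━━━━━━━━━━━━━━━━━━┛ler.go                  ┃   
         ┃   [ ] worker.toml                 ┃   
         ┃   [ ] worker.html                 ┃   
         ┃   [x] parser.json                 ┃   
         ┃                                   ┃   


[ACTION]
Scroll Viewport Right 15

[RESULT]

━━━━━┓━━━━━━━━━━━━━━━━━━━━━━━━┓                  
     ┃ee                      ┃                  
─────┨────────────────────────┨                  
nt,a▲┃                        ┃                  
mple█┃.ts                     ┃                  
ampl░┃er.rs                   ┃                  
le.c░┃er.rs                   ┃                  
xamp░┃.go                     ┃                  
ampl▼┃.js                     ┃                  
━━━━━┛ler.go                  ┃                  
] worker.toml                 ┃                  
] worker.html                 ┃                  
] parser.json                 ┃                  
                              ┃                  


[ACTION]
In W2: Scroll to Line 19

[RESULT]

━━━━━┓━━━━━━━━━━━━━━━━━━━━━━━━┓                  
     ┃ee                      ┃                  
─────┨────────────────────────┨                  
ple.▲┃                        ┃                  
mple░┃.ts                     ┃                  
ampl░┃er.rs                   ┃                  
le.c░┃er.rs                   ┃                  
mple█┃.go                     ┃                  
ple.▼┃.js                     ┃                  
━━━━━┛ler.go                  ┃                  
] worker.toml                 ┃                  
] worker.html                 ┃                  
] parser.json                 ┃                  
                              ┃                  


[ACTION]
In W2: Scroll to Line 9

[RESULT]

━━━━━┓━━━━━━━━━━━━━━━━━━━━━━━━┓                  
     ┃ee                      ┃                  
─────┨────────────────────────┨                  
ampl▲┃                        ┃                  
ampl░┃.ts                     ┃                  
ampl░┃er.rs                   ┃                  
ple.█┃er.rs                   ┃                  
le.c░┃.go                     ┃                  
mple▼┃.js                     ┃                  
━━━━━┛ler.go                  ┃                  
] worker.toml                 ┃                  
] worker.html                 ┃                  
] parser.json                 ┃                  
                              ┃                  


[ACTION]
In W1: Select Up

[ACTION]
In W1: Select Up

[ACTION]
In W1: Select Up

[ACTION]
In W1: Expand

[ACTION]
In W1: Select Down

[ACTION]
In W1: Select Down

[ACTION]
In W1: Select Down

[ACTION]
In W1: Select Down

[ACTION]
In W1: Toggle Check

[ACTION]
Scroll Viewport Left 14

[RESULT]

━━━━━━━━━━━━━━━━━━━┓━━━━━━━━━━━━━━━━━━━━━━━━┓    
ewer               ┃ee                      ┃    
───────────────────┨────────────────────────┨    
ing,frank77@exampl▲┃                        ┃    
ing,carol46@exampl░┃.ts                     ┃    
lor,carol81@exampl░┃er.rs                   ┃    
own,ivy40@example.█┃er.rs                   ┃    
es,bob63@example.c░┃.go                     ┃    
avis,ivy99@example▼┃.js                     ┃    
━━━━━━━━━━━━━━━━━━━┛ler.go                  ┃    
        ┃   [ ] worker.toml                 ┃    
        ┃   [ ] worker.html                 ┃    
        ┃   [x] parser.json                 ┃    
        ┃                                   ┃    


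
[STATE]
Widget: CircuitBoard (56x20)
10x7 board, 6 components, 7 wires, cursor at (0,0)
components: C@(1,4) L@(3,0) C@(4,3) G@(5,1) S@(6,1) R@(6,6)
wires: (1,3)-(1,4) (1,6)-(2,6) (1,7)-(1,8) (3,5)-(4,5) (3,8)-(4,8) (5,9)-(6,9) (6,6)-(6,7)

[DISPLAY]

   0 1 2 3 4 5 6 7 8 9                                  
0  [.]                                                  
                                                        
1               · ─ C       ·   · ─ ·                   
                            │                           
2                           ·                           
                                                        
3   L                   ·           ·                   
                        │           │                   
4               C       ·           ·                   
                                                        
5       G                               ·               
                                        │               
6       S                   R ─ ·       ·               
Cursor: (0,0)                                           
                                                        
                                                        
                                                        
                                                        
                                                        


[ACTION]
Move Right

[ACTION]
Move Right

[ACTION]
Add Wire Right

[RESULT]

   0 1 2 3 4 5 6 7 8 9                                  
0          [.]─ ·                                       
                                                        
1               · ─ C       ·   · ─ ·                   
                            │                           
2                           ·                           
                                                        
3   L                   ·           ·                   
                        │           │                   
4               C       ·           ·                   
                                                        
5       G                               ·               
                                        │               
6       S                   R ─ ·       ·               
Cursor: (0,2)                                           
                                                        
                                                        
                                                        
                                                        
                                                        


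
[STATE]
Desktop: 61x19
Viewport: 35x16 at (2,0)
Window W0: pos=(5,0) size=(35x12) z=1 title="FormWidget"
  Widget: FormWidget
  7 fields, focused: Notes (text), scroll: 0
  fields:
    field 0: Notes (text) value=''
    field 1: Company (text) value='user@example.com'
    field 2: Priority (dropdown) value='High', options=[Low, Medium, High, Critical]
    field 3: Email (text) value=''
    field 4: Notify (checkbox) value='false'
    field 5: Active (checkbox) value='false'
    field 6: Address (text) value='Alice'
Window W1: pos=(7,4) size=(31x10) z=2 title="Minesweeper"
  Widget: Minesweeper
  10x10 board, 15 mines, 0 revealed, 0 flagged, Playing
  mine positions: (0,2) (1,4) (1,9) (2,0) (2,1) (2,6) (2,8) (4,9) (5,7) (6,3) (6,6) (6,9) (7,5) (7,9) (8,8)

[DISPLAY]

   ┏━━━━━━━━━━━━━━━━━━━━━━━━━━━━━━━
   ┃ FormWidget                    
   ┠───────────────────────────────
   ┃> Notes:      [                
   ┃ ┏━━━━━━━━━━━━━━━━━━━━━━━━━━━━━
   ┃ ┃ Minesweeper                 
   ┃ ┠─────────────────────────────
   ┃ ┃■■■■■■■■■■                   
   ┃ ┃■■■■■■■■■■                   
   ┃ ┃■■■■■■■■■■                   
   ┃ ┃■■■■■■■■■■                   
   ┗━┃■■■■■■■■■■                   
     ┃■■■■■■■■■■                   
     ┗━━━━━━━━━━━━━━━━━━━━━━━━━━━━━
                                   
                                   


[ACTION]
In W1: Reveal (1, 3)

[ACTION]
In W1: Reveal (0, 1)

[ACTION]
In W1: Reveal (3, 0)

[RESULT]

   ┏━━━━━━━━━━━━━━━━━━━━━━━━━━━━━━━
   ┃ FormWidget                    
   ┠───────────────────────────────
   ┃> Notes:      [                
   ┃ ┏━━━━━━━━━━━━━━━━━━━━━━━━━━━━━
   ┃ ┃ Minesweeper                 
   ┃ ┠─────────────────────────────
   ┃ ┃■1■■■■■■■■                   
   ┃ ┃■■■2■■■■■■                   
   ┃ ┃■■■■■■■■■■                   
   ┃ ┃2■■■■■■■■■                   
   ┗━┃■■■■■■■■■■                   
     ┃■■■■■■■■■■                   
     ┗━━━━━━━━━━━━━━━━━━━━━━━━━━━━━
                                   
                                   


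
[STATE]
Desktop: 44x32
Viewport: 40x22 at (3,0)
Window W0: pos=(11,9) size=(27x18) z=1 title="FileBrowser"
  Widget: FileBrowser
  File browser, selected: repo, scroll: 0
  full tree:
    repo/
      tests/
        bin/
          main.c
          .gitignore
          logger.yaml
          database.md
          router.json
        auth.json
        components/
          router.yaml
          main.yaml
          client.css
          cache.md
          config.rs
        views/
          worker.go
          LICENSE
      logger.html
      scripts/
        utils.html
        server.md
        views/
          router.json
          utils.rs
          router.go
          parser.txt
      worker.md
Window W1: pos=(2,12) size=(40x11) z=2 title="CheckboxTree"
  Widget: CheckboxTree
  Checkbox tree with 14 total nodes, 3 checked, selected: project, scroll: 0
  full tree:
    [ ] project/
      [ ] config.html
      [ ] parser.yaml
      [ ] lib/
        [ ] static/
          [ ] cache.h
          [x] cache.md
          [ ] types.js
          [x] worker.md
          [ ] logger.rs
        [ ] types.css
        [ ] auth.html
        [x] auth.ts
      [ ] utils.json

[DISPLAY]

                                        
                                        
                                        
                                        
                                        
                                        
                                        
                                        
                                        
        ┏━━━━━━━━━━━━━━━━━━━━━━━━━┓     
        ┃ FileBrowser             ┃     
        ┠─────────────────────────┨     
━━━━━━━━━━━━━━━━━━━━━━━━━━━━━━━━━━━━━━┓ 
 CheckboxTree                         ┃ 
──────────────────────────────────────┨ 
>[-] project/                         ┃ 
   [ ] config.html                    ┃ 
   [ ] parser.yaml                    ┃ 
   [-] lib/                           ┃ 
     [-] static/                      ┃ 
       [ ] cache.h                    ┃ 
       [x] cache.md                   ┃ 


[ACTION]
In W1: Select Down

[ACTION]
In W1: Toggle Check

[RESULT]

                                        
                                        
                                        
                                        
                                        
                                        
                                        
                                        
                                        
        ┏━━━━━━━━━━━━━━━━━━━━━━━━━┓     
        ┃ FileBrowser             ┃     
        ┠─────────────────────────┨     
━━━━━━━━━━━━━━━━━━━━━━━━━━━━━━━━━━━━━━┓ 
 CheckboxTree                         ┃ 
──────────────────────────────────────┨ 
 [-] project/                         ┃ 
>  [x] config.html                    ┃ 
   [ ] parser.yaml                    ┃ 
   [-] lib/                           ┃ 
     [-] static/                      ┃ 
       [ ] cache.h                    ┃ 
       [x] cache.md                   ┃ 


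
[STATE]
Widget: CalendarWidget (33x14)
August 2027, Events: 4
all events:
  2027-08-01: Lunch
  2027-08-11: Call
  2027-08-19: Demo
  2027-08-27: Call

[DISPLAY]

           August 2027           
Mo Tu We Th Fr Sa Su             
                   1*            
 2  3  4  5  6  7  8             
 9 10 11* 12 13 14 15            
16 17 18 19* 20 21 22            
23 24 25 26 27* 28 29            
30 31                            
                                 
                                 
                                 
                                 
                                 
                                 


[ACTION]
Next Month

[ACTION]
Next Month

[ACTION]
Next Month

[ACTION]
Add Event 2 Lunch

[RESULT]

          November 2027          
Mo Tu We Th Fr Sa Su             
 1  2*  3  4  5  6  7            
 8  9 10 11 12 13 14             
15 16 17 18 19 20 21             
22 23 24 25 26 27 28             
29 30                            
                                 
                                 
                                 
                                 
                                 
                                 
                                 


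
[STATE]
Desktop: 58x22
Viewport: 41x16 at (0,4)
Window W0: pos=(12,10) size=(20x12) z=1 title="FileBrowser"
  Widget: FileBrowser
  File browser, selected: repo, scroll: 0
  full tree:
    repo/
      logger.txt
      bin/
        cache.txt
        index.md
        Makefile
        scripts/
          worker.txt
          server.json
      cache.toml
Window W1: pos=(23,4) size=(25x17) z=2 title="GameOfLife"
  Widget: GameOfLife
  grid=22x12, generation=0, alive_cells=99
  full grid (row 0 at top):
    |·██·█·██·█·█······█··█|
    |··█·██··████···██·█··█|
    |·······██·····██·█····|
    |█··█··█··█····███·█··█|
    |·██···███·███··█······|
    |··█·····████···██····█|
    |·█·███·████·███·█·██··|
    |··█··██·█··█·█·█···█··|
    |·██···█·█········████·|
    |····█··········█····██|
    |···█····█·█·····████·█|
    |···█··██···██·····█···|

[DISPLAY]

                       ┏━━━━━━━━━━━━━━━━━
                       ┃ GameOfLife      
                       ┠─────────────────
                       ┃Gen: 0           
                       ┃·██·█·██·█·█·····
                       ┃··█·██··████···██
            ┏━━━━━━━━━━┃·······██·····██·
            ┃ FileBrows┃█··█··█··█····███
            ┠──────────┃·██···███·███··█·
            ┃> [-] repo┃··█·····████···██
            ┃    logger┃·█·███·████·███·█
            ┃    [+] bi┃··█··██·█··█·█·█·
            ┃    cache.┃·██···█·█········
            ┃          ┃····█··········█·
            ┃          ┃···█····█·█·····█
            ┃          ┃···█··██···██····


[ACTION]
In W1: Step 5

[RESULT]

                       ┏━━━━━━━━━━━━━━━━━
                       ┃ GameOfLife      
                       ┠─────────────────
                       ┃Gen: 5           
                       ┃·██·····█·█······
                       ┃█··█·······█·██··
            ┏━━━━━━━━━━┃█·······█······█·
            ┃ FileBrows┃█········█····██·
            ┠──────────┃█··█··········█··
            ┃> [-] repo┃·█····█····█··███
            ┃    logger┃·█·█████···█··█·█
            ┃    [+] bi┃███·█···█··██·███
            ┃    cache.┃······█··█·██····
            ┃          ┃█··████······██·█
            ┃          ┃·····█·███·······
            ┃          ┃··█·█············


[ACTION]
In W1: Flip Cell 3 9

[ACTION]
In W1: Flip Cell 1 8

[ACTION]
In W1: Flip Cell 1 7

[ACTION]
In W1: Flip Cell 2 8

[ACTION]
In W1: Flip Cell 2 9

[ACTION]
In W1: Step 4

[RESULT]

                       ┏━━━━━━━━━━━━━━━━━
                       ┃ GameOfLife      
                       ┠─────────────────
                       ┃Gen: 9           
                       ┃·███··········██·
                       ┃········█·····███
            ┏━━━━━━━━━━┃··██···███··██·█·
            ┃ FileBrows┃·█···█·█····██···
            ┠──────────┃··█···█·····██···
            ┃> [-] repo┃········█····███·
            ┃    logger┃····█·█·███·████·
            ┃    [+] bi┃···██···████··█··
            ┃    cache.┃····█··█··█··████
            ┃          ┃···········██████
            ┃          ┃······█········██
            ┃          ┃·······█·········


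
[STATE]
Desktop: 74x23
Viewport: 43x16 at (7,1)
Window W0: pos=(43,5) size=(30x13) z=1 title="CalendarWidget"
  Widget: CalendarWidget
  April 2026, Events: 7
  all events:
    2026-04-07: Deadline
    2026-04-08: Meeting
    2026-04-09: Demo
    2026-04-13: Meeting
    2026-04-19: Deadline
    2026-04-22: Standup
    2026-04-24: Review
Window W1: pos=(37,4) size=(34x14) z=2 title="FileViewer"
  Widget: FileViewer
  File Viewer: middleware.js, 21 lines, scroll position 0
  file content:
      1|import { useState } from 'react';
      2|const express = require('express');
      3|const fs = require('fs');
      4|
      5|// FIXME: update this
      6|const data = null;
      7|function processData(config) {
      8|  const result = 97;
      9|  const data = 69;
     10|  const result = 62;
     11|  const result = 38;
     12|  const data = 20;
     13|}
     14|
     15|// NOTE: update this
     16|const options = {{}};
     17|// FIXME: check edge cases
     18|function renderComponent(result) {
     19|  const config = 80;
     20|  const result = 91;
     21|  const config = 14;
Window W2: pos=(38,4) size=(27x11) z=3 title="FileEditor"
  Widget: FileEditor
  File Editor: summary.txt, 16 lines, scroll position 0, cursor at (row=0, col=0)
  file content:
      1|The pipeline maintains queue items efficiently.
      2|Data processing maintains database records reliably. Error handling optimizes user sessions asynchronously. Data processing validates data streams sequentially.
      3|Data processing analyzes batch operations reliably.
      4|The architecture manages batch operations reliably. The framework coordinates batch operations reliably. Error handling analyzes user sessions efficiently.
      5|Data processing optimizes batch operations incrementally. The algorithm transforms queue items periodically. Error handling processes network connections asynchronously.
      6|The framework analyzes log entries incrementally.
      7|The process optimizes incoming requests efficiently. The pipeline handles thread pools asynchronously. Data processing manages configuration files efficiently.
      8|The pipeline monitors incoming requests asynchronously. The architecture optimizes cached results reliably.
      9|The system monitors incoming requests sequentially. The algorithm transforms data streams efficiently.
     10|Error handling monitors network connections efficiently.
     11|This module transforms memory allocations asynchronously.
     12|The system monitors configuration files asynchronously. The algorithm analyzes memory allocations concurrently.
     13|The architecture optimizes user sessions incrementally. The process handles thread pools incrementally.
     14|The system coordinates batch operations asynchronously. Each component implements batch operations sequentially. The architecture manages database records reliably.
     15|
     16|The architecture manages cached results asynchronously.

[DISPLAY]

                                           
                                           
                                           
                              ┏┏━━━━━━━━━━━
                              ┃┃ FileEditor
                              ┠┠───────────
                              ┃┃█he pipelin
                              ┃┃Data proces
                              ┃┃Data proces
                              ┃┃The archite
                              ┃┃Data proces
                              ┃┃The framewo
                              ┃┃The process
                              ┃┗━━━━━━━━━━━
                              ┃  const data
                              ┃  const resu


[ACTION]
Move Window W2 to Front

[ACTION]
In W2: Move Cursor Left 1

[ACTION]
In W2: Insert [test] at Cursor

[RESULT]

                                           
                                           
                                           
                              ┏┏━━━━━━━━━━━
                              ┃┃ FileEditor
                              ┠┠───────────
                              ┃┃test█he pip
                              ┃┃Data proces
                              ┃┃Data proces
                              ┃┃The archite
                              ┃┃Data proces
                              ┃┃The framewo
                              ┃┃The process
                              ┃┗━━━━━━━━━━━
                              ┃  const data
                              ┃  const resu


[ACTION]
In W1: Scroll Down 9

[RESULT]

                                           
                                           
                                           
                              ┏┏━━━━━━━━━━━
                              ┃┃ FileEditor
                              ┠┠───────────
                              ┃┃test█he pip
                              ┃┃Data proces
                              ┃┃Data proces
                              ┃┃The archite
                              ┃┃Data proces
                              ┃┃The framewo
                              ┃┃The process
                              ┃┗━━━━━━━━━━━
                              ┃function ren
                              ┃  const conf
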